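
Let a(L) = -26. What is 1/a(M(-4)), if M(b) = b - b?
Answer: -1/26 ≈ -0.038462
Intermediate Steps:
M(b) = 0
1/a(M(-4)) = 1/(-26) = -1/26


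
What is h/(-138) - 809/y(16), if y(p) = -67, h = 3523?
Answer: -124399/9246 ≈ -13.454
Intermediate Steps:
h/(-138) - 809/y(16) = 3523/(-138) - 809/(-67) = 3523*(-1/138) - 809*(-1/67) = -3523/138 + 809/67 = -124399/9246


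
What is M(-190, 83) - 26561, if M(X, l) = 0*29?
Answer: -26561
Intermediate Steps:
M(X, l) = 0
M(-190, 83) - 26561 = 0 - 26561 = -26561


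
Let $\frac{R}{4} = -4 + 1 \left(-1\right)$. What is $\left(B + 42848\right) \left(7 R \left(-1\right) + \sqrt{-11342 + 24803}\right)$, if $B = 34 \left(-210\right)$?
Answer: $4999120 + 35708 \sqrt{13461} \approx 9.142 \cdot 10^{6}$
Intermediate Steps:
$R = -20$ ($R = 4 \left(-4 + 1 \left(-1\right)\right) = 4 \left(-4 - 1\right) = 4 \left(-5\right) = -20$)
$B = -7140$
$\left(B + 42848\right) \left(7 R \left(-1\right) + \sqrt{-11342 + 24803}\right) = \left(-7140 + 42848\right) \left(7 \left(-20\right) \left(-1\right) + \sqrt{-11342 + 24803}\right) = 35708 \left(\left(-140\right) \left(-1\right) + \sqrt{13461}\right) = 35708 \left(140 + \sqrt{13461}\right) = 4999120 + 35708 \sqrt{13461}$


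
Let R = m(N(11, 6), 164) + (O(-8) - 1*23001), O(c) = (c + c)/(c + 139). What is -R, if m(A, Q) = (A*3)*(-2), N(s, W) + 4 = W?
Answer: 3014719/131 ≈ 23013.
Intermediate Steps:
N(s, W) = -4 + W
m(A, Q) = -6*A (m(A, Q) = (3*A)*(-2) = -6*A)
O(c) = 2*c/(139 + c) (O(c) = (2*c)/(139 + c) = 2*c/(139 + c))
R = -3014719/131 (R = -6*(-4 + 6) + (2*(-8)/(139 - 8) - 1*23001) = -6*2 + (2*(-8)/131 - 23001) = -12 + (2*(-8)*(1/131) - 23001) = -12 + (-16/131 - 23001) = -12 - 3013147/131 = -3014719/131 ≈ -23013.)
-R = -1*(-3014719/131) = 3014719/131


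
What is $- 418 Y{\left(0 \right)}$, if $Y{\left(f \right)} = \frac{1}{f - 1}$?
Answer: $418$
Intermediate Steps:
$Y{\left(f \right)} = \frac{1}{-1 + f}$
$- 418 Y{\left(0 \right)} = - \frac{418}{-1 + 0} = - \frac{418}{-1} = \left(-418\right) \left(-1\right) = 418$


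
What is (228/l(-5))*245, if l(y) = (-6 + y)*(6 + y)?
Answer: -55860/11 ≈ -5078.2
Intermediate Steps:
(228/l(-5))*245 = (228/(-36 + (-5)²))*245 = (228/(-36 + 25))*245 = (228/(-11))*245 = (228*(-1/11))*245 = -228/11*245 = -55860/11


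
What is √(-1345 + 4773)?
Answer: 2*√857 ≈ 58.549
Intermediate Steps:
√(-1345 + 4773) = √3428 = 2*√857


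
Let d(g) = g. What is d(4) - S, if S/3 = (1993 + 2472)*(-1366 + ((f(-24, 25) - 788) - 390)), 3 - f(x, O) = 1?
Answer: 34050094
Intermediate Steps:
f(x, O) = 2 (f(x, O) = 3 - 1*1 = 3 - 1 = 2)
S = -34050090 (S = 3*((1993 + 2472)*(-1366 + ((2 - 788) - 390))) = 3*(4465*(-1366 + (-786 - 390))) = 3*(4465*(-1366 - 1176)) = 3*(4465*(-2542)) = 3*(-11350030) = -34050090)
d(4) - S = 4 - 1*(-34050090) = 4 + 34050090 = 34050094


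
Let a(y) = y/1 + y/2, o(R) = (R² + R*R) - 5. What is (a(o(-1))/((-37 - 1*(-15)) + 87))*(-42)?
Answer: 189/65 ≈ 2.9077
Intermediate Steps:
o(R) = -5 + 2*R² (o(R) = (R² + R²) - 5 = 2*R² - 5 = -5 + 2*R²)
a(y) = 3*y/2 (a(y) = y*1 + y*(½) = y + y/2 = 3*y/2)
(a(o(-1))/((-37 - 1*(-15)) + 87))*(-42) = ((3*(-5 + 2*(-1)²)/2)/((-37 - 1*(-15)) + 87))*(-42) = ((3*(-5 + 2*1)/2)/((-37 + 15) + 87))*(-42) = ((3*(-5 + 2)/2)/(-22 + 87))*(-42) = (((3/2)*(-3))/65)*(-42) = -9/2*1/65*(-42) = -9/130*(-42) = 189/65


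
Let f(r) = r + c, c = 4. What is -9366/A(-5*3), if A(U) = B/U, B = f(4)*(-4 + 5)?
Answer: 70245/4 ≈ 17561.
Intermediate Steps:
f(r) = 4 + r (f(r) = r + 4 = 4 + r)
B = 8 (B = (4 + 4)*(-4 + 5) = 8*1 = 8)
A(U) = 8/U
-9366/A(-5*3) = -9366/(8/((-5*3))) = -9366/(8/(-15)) = -9366/(8*(-1/15)) = -9366/(-8/15) = -9366*(-15/8) = 70245/4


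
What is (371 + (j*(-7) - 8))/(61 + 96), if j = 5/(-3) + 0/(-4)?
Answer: 1124/471 ≈ 2.3864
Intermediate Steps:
j = -5/3 (j = 5*(-⅓) + 0*(-¼) = -5/3 + 0 = -5/3 ≈ -1.6667)
(371 + (j*(-7) - 8))/(61 + 96) = (371 + (-5/3*(-7) - 8))/(61 + 96) = (371 + (35/3 - 8))/157 = (371 + 11/3)*(1/157) = (1124/3)*(1/157) = 1124/471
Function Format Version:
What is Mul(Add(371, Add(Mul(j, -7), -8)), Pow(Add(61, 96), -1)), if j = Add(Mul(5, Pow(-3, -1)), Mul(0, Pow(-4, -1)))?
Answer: Rational(1124, 471) ≈ 2.3864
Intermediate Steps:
j = Rational(-5, 3) (j = Add(Mul(5, Rational(-1, 3)), Mul(0, Rational(-1, 4))) = Add(Rational(-5, 3), 0) = Rational(-5, 3) ≈ -1.6667)
Mul(Add(371, Add(Mul(j, -7), -8)), Pow(Add(61, 96), -1)) = Mul(Add(371, Add(Mul(Rational(-5, 3), -7), -8)), Pow(Add(61, 96), -1)) = Mul(Add(371, Add(Rational(35, 3), -8)), Pow(157, -1)) = Mul(Add(371, Rational(11, 3)), Rational(1, 157)) = Mul(Rational(1124, 3), Rational(1, 157)) = Rational(1124, 471)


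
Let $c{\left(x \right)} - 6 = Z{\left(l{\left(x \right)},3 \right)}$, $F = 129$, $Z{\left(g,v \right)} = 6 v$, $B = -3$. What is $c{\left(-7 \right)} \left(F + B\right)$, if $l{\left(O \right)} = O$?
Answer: $3024$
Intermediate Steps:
$c{\left(x \right)} = 24$ ($c{\left(x \right)} = 6 + 6 \cdot 3 = 6 + 18 = 24$)
$c{\left(-7 \right)} \left(F + B\right) = 24 \left(129 - 3\right) = 24 \cdot 126 = 3024$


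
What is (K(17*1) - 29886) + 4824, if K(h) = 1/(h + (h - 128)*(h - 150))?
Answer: -370416359/14780 ≈ -25062.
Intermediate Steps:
K(h) = 1/(h + (-150 + h)*(-128 + h)) (K(h) = 1/(h + (-128 + h)*(-150 + h)) = 1/(h + (-150 + h)*(-128 + h)))
(K(17*1) - 29886) + 4824 = (1/(19200 + (17*1)² - 4709) - 29886) + 4824 = (1/(19200 + 17² - 277*17) - 29886) + 4824 = (1/(19200 + 289 - 4709) - 29886) + 4824 = (1/14780 - 29886) + 4824 = -441715079/14780 + 4824 = -370416359/14780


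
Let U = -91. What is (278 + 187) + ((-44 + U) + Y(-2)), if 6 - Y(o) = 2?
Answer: 334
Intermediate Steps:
Y(o) = 4 (Y(o) = 6 - 1*2 = 6 - 2 = 4)
(278 + 187) + ((-44 + U) + Y(-2)) = (278 + 187) + ((-44 - 91) + 4) = 465 + (-135 + 4) = 465 - 131 = 334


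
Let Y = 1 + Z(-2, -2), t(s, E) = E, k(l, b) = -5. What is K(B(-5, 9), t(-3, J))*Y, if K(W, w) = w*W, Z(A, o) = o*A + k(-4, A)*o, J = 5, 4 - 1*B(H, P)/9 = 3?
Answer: 675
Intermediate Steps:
B(H, P) = 9 (B(H, P) = 36 - 9*3 = 36 - 27 = 9)
Z(A, o) = -5*o + A*o (Z(A, o) = o*A - 5*o = A*o - 5*o = -5*o + A*o)
K(W, w) = W*w
Y = 15 (Y = 1 - 2*(-5 - 2) = 1 - 2*(-7) = 1 + 14 = 15)
K(B(-5, 9), t(-3, J))*Y = (9*5)*15 = 45*15 = 675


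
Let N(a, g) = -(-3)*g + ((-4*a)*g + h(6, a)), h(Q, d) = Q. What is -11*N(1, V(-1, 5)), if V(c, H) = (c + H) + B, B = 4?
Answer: 22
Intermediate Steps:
V(c, H) = 4 + H + c (V(c, H) = (c + H) + 4 = (H + c) + 4 = 4 + H + c)
N(a, g) = 6 + 3*g - 4*a*g (N(a, g) = -(-3)*g + ((-4*a)*g + 6) = 3*g + (-4*a*g + 6) = 3*g + (6 - 4*a*g) = 6 + 3*g - 4*a*g)
-11*N(1, V(-1, 5)) = -11*(6 + 3*(4 + 5 - 1) - 4*1*(4 + 5 - 1)) = -11*(6 + 3*8 - 4*1*8) = -11*(6 + 24 - 32) = -11*(-2) = 22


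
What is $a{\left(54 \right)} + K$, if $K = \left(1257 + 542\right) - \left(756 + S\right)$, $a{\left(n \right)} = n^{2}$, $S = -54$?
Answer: $4013$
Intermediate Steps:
$K = 1097$ ($K = \left(1257 + 542\right) - 702 = 1799 + \left(-756 + 54\right) = 1799 - 702 = 1097$)
$a{\left(54 \right)} + K = 54^{2} + 1097 = 2916 + 1097 = 4013$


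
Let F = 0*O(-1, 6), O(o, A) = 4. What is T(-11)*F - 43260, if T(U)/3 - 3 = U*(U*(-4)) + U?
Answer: -43260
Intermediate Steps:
F = 0 (F = 0*4 = 0)
T(U) = 9 - 12*U**2 + 3*U (T(U) = 9 + 3*(U*(U*(-4)) + U) = 9 + 3*(U*(-4*U) + U) = 9 + 3*(-4*U**2 + U) = 9 + 3*(U - 4*U**2) = 9 + (-12*U**2 + 3*U) = 9 - 12*U**2 + 3*U)
T(-11)*F - 43260 = (9 - 12*(-11)**2 + 3*(-11))*0 - 43260 = (9 - 12*121 - 33)*0 - 43260 = (9 - 1452 - 33)*0 - 43260 = -1476*0 - 43260 = 0 - 43260 = -43260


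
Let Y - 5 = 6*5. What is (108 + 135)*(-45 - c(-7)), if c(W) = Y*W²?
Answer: -427680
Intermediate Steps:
Y = 35 (Y = 5 + 6*5 = 5 + 30 = 35)
c(W) = 35*W²
(108 + 135)*(-45 - c(-7)) = (108 + 135)*(-45 - 35*(-7)²) = 243*(-45 - 35*49) = 243*(-45 - 1*1715) = 243*(-45 - 1715) = 243*(-1760) = -427680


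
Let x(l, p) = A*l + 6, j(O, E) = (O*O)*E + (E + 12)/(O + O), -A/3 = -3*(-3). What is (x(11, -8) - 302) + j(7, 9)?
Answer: -301/2 ≈ -150.50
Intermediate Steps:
A = -27 (A = -(-9)*(-3) = -3*9 = -27)
j(O, E) = E*O² + (12 + E)/(2*O) (j(O, E) = O²*E + (12 + E)/((2*O)) = E*O² + (12 + E)*(1/(2*O)) = E*O² + (12 + E)/(2*O))
x(l, p) = 6 - 27*l (x(l, p) = -27*l + 6 = 6 - 27*l)
(x(11, -8) - 302) + j(7, 9) = ((6 - 27*11) - 302) + (6 + (½)*9 + 9*7³)/7 = ((6 - 297) - 302) + (6 + 9/2 + 9*343)/7 = (-291 - 302) + (6 + 9/2 + 3087)/7 = -593 + (⅐)*(6195/2) = -593 + 885/2 = -301/2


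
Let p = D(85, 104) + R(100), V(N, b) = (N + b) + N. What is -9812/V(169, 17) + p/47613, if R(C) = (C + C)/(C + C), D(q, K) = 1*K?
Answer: -155713827/5634205 ≈ -27.637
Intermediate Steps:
V(N, b) = b + 2*N
D(q, K) = K
R(C) = 1 (R(C) = (2*C)/((2*C)) = (2*C)*(1/(2*C)) = 1)
p = 105 (p = 104 + 1 = 105)
-9812/V(169, 17) + p/47613 = -9812/(17 + 2*169) + 105/47613 = -9812/(17 + 338) + 105*(1/47613) = -9812/355 + 35/15871 = -155713827/5634205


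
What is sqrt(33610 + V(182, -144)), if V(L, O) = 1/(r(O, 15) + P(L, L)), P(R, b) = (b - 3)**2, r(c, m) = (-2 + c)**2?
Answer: sqrt(95686643234247)/53357 ≈ 183.33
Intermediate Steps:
P(R, b) = (-3 + b)**2
V(L, O) = 1/((-3 + L)**2 + (-2 + O)**2) (V(L, O) = 1/((-2 + O)**2 + (-3 + L)**2) = 1/((-3 + L)**2 + (-2 + O)**2))
sqrt(33610 + V(182, -144)) = sqrt(33610 + 1/((-3 + 182)**2 + (-2 - 144)**2)) = sqrt(33610 + 1/(179**2 + (-146)**2)) = sqrt(33610 + 1/(32041 + 21316)) = sqrt(33610 + 1/53357) = sqrt(1793328771/53357) = sqrt(95686643234247)/53357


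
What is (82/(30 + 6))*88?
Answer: 1804/9 ≈ 200.44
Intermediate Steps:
(82/(30 + 6))*88 = (82/36)*88 = ((1/36)*82)*88 = (41/18)*88 = 1804/9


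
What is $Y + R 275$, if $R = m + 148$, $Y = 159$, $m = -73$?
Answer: $20784$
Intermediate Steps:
$R = 75$ ($R = -73 + 148 = 75$)
$Y + R 275 = 159 + 75 \cdot 275 = 159 + 20625 = 20784$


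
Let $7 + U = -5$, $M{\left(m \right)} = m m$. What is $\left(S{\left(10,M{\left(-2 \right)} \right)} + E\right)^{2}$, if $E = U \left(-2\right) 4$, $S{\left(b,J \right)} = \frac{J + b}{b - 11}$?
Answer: $6724$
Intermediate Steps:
$M{\left(m \right)} = m^{2}$
$U = -12$ ($U = -7 - 5 = -12$)
$S{\left(b,J \right)} = \frac{J + b}{-11 + b}$
$E = 96$ ($E = \left(-12\right) \left(-2\right) 4 = 24 \cdot 4 = 96$)
$\left(S{\left(10,M{\left(-2 \right)} \right)} + E\right)^{2} = \left(\frac{\left(-2\right)^{2} + 10}{-11 + 10} + 96\right)^{2} = \left(\frac{4 + 10}{-1} + 96\right)^{2} = \left(\left(-1\right) 14 + 96\right)^{2} = \left(-14 + 96\right)^{2} = 82^{2} = 6724$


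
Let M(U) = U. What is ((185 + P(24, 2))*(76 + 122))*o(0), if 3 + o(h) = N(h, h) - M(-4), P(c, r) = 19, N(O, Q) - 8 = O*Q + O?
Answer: 363528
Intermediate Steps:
N(O, Q) = 8 + O + O*Q (N(O, Q) = 8 + (O*Q + O) = 8 + (O + O*Q) = 8 + O + O*Q)
o(h) = 9 + h + h**2 (o(h) = -3 + ((8 + h + h*h) - 1*(-4)) = -3 + ((8 + h + h**2) + 4) = -3 + (12 + h + h**2) = 9 + h + h**2)
((185 + P(24, 2))*(76 + 122))*o(0) = ((185 + 19)*(76 + 122))*(9 + 0 + 0**2) = (204*198)*(9 + 0 + 0) = 40392*9 = 363528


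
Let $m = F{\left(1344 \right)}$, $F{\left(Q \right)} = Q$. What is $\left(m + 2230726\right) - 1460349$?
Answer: $771721$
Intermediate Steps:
$m = 1344$
$\left(m + 2230726\right) - 1460349 = \left(1344 + 2230726\right) - 1460349 = 2232070 - 1460349 = 771721$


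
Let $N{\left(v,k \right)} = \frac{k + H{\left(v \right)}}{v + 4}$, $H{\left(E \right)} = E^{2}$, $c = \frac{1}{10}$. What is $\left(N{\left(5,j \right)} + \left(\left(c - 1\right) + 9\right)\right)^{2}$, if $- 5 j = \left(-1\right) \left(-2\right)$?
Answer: $\frac{4225}{36} \approx 117.36$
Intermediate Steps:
$c = \frac{1}{10} \approx 0.1$
$j = - \frac{2}{5}$ ($j = - \frac{\left(-1\right) \left(-2\right)}{5} = \left(- \frac{1}{5}\right) 2 = - \frac{2}{5} \approx -0.4$)
$N{\left(v,k \right)} = \frac{k + v^{2}}{4 + v}$ ($N{\left(v,k \right)} = \frac{k + v^{2}}{v + 4} = \frac{k + v^{2}}{4 + v}$)
$\left(N{\left(5,j \right)} + \left(\left(c - 1\right) + 9\right)\right)^{2} = \left(\frac{- \frac{2}{5} + 5^{2}}{4 + 5} + \left(\left(\frac{1}{10} - 1\right) + 9\right)\right)^{2} = \left(\frac{- \frac{2}{5} + 25}{9} + \left(- \frac{9}{10} + 9\right)\right)^{2} = \left(\frac{1}{9} \cdot \frac{123}{5} + \frac{81}{10}\right)^{2} = \left(\frac{41}{15} + \frac{81}{10}\right)^{2} = \left(\frac{65}{6}\right)^{2} = \frac{4225}{36}$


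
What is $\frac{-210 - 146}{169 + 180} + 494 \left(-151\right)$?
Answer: $- \frac{26033662}{349} \approx -74595.0$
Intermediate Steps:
$\frac{-210 - 146}{169 + 180} + 494 \left(-151\right) = - \frac{356}{349} - 74594 = - \frac{26033662}{349}$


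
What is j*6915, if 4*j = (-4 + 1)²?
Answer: 62235/4 ≈ 15559.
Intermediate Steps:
j = 9/4 (j = (-4 + 1)²/4 = (¼)*(-3)² = (¼)*9 = 9/4 ≈ 2.2500)
j*6915 = (9/4)*6915 = 62235/4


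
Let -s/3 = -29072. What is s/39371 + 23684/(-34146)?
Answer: 1022807386/672181083 ≈ 1.5216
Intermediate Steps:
s = 87216 (s = -3*(-29072) = 87216)
s/39371 + 23684/(-34146) = 87216/39371 + 23684/(-34146) = 87216*(1/39371) + 23684*(-1/34146) = 87216/39371 - 11842/17073 = 1022807386/672181083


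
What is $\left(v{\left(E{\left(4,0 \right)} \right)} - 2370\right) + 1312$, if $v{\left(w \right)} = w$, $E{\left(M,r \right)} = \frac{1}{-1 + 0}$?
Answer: $-1059$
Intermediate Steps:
$E{\left(M,r \right)} = -1$ ($E{\left(M,r \right)} = \frac{1}{-1} = -1$)
$\left(v{\left(E{\left(4,0 \right)} \right)} - 2370\right) + 1312 = \left(-1 - 2370\right) + 1312 = -2371 + 1312 = -1059$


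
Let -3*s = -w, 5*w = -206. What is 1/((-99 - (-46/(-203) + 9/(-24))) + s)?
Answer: -24360/2742569 ≈ -0.0088822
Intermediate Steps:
w = -206/5 (w = (1/5)*(-206) = -206/5 ≈ -41.200)
s = -206/15 (s = -(-1)*(-206)/(3*5) = -1/3*206/5 = -206/15 ≈ -13.733)
1/((-99 - (-46/(-203) + 9/(-24))) + s) = 1/((-99 - (-46/(-203) + 9/(-24))) - 206/15) = 1/((-99 - (-46*(-1/203) + 9*(-1/24))) - 206/15) = 1/((-99 - (46/203 - 3/8)) - 206/15) = 1/((-99 - 1*(-241/1624)) - 206/15) = 1/((-99 + 241/1624) - 206/15) = 1/(-160535/1624 - 206/15) = 1/(-2742569/24360) = -24360/2742569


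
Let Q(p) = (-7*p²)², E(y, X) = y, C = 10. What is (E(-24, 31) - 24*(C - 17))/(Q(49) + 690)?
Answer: 144/282475939 ≈ 5.0978e-7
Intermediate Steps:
Q(p) = 49*p⁴
(E(-24, 31) - 24*(C - 17))/(Q(49) + 690) = (-24 - 24*(10 - 17))/(49*49⁴ + 690) = (-24 - 24*(-7))/(49*5764801 + 690) = (-24 + 168)/(282475249 + 690) = 144/282475939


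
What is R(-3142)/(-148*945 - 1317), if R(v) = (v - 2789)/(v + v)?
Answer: -1977/295718756 ≈ -6.6854e-6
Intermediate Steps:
R(v) = (-2789 + v)/(2*v) (R(v) = (-2789 + v)/((2*v)) = (-2789 + v)*(1/(2*v)) = (-2789 + v)/(2*v))
R(-3142)/(-148*945 - 1317) = ((1/2)*(-2789 - 3142)/(-3142))/(-148*945 - 1317) = ((1/2)*(-1/3142)*(-5931))/(-139860 - 1317) = (5931/6284)/(-141177) = (5931/6284)*(-1/141177) = -1977/295718756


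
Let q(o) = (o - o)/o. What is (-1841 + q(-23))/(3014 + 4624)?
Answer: -1841/7638 ≈ -0.24103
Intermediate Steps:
q(o) = 0 (q(o) = 0/o = 0)
(-1841 + q(-23))/(3014 + 4624) = (-1841 + 0)/(3014 + 4624) = -1841/7638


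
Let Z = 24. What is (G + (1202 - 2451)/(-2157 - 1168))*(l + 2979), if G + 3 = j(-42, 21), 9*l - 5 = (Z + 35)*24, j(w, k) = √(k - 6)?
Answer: -246352432/29925 + 28232*√15/9 ≈ 3916.8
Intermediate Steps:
j(w, k) = √(-6 + k)
l = 1421/9 (l = 5/9 + ((24 + 35)*24)/9 = 5/9 + (59*24)/9 = 5/9 + (⅑)*1416 = 5/9 + 472/3 = 1421/9 ≈ 157.89)
G = -3 + √15 (G = -3 + √(-6 + 21) = -3 + √15 ≈ 0.87298)
(G + (1202 - 2451)/(-2157 - 1168))*(l + 2979) = ((-3 + √15) + (1202 - 2451)/(-2157 - 1168))*(1421/9 + 2979) = ((-3 + √15) - 1249/(-3325))*(28232/9) = ((-3 + √15) - 1249*(-1/3325))*(28232/9) = ((-3 + √15) + 1249/3325)*(28232/9) = (-8726/3325 + √15)*(28232/9) = -246352432/29925 + 28232*√15/9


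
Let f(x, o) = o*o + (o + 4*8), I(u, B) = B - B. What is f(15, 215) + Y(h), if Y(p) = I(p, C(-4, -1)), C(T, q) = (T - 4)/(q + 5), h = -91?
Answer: 46472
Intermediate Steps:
C(T, q) = (-4 + T)/(5 + q)
I(u, B) = 0
f(x, o) = 32 + o + o² (f(x, o) = o² + (o + 32) = o² + (32 + o) = 32 + o + o²)
Y(p) = 0
f(15, 215) + Y(h) = (32 + 215 + 215²) + 0 = (32 + 215 + 46225) + 0 = 46472 + 0 = 46472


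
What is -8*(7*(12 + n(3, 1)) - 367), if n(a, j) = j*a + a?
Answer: 1928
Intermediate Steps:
n(a, j) = a + a*j (n(a, j) = a*j + a = a + a*j)
-8*(7*(12 + n(3, 1)) - 367) = -8*(7*(12 + 3*(1 + 1)) - 367) = -8*(7*(12 + 3*2) - 367) = -8*(7*(12 + 6) - 367) = -8*(7*18 - 367) = -8*(126 - 367) = -8*(-241) = 1928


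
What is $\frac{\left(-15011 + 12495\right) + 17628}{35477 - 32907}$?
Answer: $\frac{7556}{1285} \approx 5.8802$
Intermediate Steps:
$\frac{\left(-15011 + 12495\right) + 17628}{35477 - 32907} = \frac{-2516 + 17628}{2570} = 15112 \cdot \frac{1}{2570} = \frac{7556}{1285}$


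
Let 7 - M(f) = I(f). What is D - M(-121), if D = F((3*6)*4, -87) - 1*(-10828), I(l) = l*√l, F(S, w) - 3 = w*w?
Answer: 18393 - 1331*I ≈ 18393.0 - 1331.0*I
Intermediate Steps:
F(S, w) = 3 + w² (F(S, w) = 3 + w*w = 3 + w²)
I(l) = l^(3/2)
M(f) = 7 - f^(3/2)
D = 18400 (D = (3 + (-87)²) - 1*(-10828) = (3 + 7569) + 10828 = 7572 + 10828 = 18400)
D - M(-121) = 18400 - (7 - (-121)^(3/2)) = 18400 - (7 - (-1331)*I) = 18400 - (7 + 1331*I) = 18400 + (-7 - 1331*I) = 18393 - 1331*I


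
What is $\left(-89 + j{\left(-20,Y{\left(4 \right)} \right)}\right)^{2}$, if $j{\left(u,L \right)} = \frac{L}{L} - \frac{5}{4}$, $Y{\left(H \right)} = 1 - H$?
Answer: $\frac{127449}{16} \approx 7965.6$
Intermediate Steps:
$j{\left(u,L \right)} = - \frac{1}{4}$ ($j{\left(u,L \right)} = 1 - \frac{5}{4} = - \frac{1}{4}$)
$\left(-89 + j{\left(-20,Y{\left(4 \right)} \right)}\right)^{2} = \left(-89 - \frac{1}{4}\right)^{2} = \left(- \frac{357}{4}\right)^{2} = \frac{127449}{16}$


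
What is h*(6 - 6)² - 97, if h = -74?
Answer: -97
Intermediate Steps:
h*(6 - 6)² - 97 = -74*(6 - 6)² - 97 = -74*0² - 97 = -74*0 - 97 = 0 - 97 = -97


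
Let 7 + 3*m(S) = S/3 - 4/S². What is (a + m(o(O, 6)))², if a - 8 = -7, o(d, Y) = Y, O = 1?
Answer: 361/729 ≈ 0.49520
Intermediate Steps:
m(S) = -7/3 - 4/(3*S²) + S/9 (m(S) = -7/3 + (S/3 - 4/S²)/3 = -7/3 + (-4/S² + S/3)/3 = -7/3 + (-4/(3*S²) + S/9) = -7/3 - 4/(3*S²) + S/9)
a = 1 (a = 8 - 7 = 1)
(a + m(o(O, 6)))² = (1 + (⅑)*(-12 + 6²*(-21 + 6))/6²)² = (1 + (⅑)*(1/36)*(-12 + 36*(-15)))² = (1 + (⅑)*(1/36)*(-12 - 540))² = (1 + (⅑)*(1/36)*(-552))² = (1 - 46/27)² = (-19/27)² = 361/729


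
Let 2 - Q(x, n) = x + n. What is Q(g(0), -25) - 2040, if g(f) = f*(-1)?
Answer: -2013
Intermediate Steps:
g(f) = -f
Q(x, n) = 2 - n - x (Q(x, n) = 2 - (x + n) = 2 - (n + x) = 2 + (-n - x) = 2 - n - x)
Q(g(0), -25) - 2040 = (2 - 1*(-25) - (-1)*0) - 2040 = (2 + 25 - 1*0) - 2040 = (2 + 25 + 0) - 2040 = 27 - 2040 = -2013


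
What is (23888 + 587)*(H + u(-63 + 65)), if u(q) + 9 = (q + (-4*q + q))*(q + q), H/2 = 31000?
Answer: 1516838125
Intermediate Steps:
H = 62000 (H = 2*31000 = 62000)
u(q) = -9 - 4*q² (u(q) = -9 + (q + (-4*q + q))*(q + q) = -9 + (q - 3*q)*(2*q) = -9 + (-2*q)*(2*q) = -9 - 4*q²)
(23888 + 587)*(H + u(-63 + 65)) = (23888 + 587)*(62000 + (-9 - 4*(-63 + 65)²)) = 24475*(62000 + (-9 - 4*2²)) = 24475*(62000 + (-9 - 4*4)) = 24475*(62000 + (-9 - 16)) = 24475*(62000 - 25) = 24475*61975 = 1516838125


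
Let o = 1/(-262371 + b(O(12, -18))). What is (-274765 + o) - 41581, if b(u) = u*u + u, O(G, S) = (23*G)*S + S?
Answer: -7779846246293/24592839 ≈ -3.1635e+5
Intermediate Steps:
O(G, S) = S + 23*G*S (O(G, S) = 23*G*S + S = S + 23*G*S)
b(u) = u + u**2 (b(u) = u**2 + u = u + u**2)
o = 1/24592839 (o = 1/(-262371 + (-18*(1 + 23*12))*(1 - 18*(1 + 23*12))) = 1/(-262371 + (-18*(1 + 276))*(1 - 18*(1 + 276))) = 1/(-262371 + (-18*277)*(1 - 18*277)) = 1/(-262371 - 4986*(1 - 4986)) = 1/(-262371 - 4986*(-4985)) = 1/(-262371 + 24855210) = 1/24592839 ≈ 4.0662e-8)
(-274765 + o) - 41581 = (-274765 + 1/24592839) - 41581 = -6757251407834/24592839 - 41581 = -7779846246293/24592839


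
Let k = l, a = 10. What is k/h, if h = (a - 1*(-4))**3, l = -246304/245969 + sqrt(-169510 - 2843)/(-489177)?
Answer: -30788/84367367 - I*sqrt(172353)/1342301688 ≈ -0.00036493 - 3.0929e-7*I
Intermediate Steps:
l = -246304/245969 - I*sqrt(172353)/489177 (l = -246304*1/245969 + sqrt(-172353)*(-1/489177) = -246304/245969 + (I*sqrt(172353))*(-1/489177) = -246304/245969 - I*sqrt(172353)/489177 ≈ -1.0014 - 0.00084868*I)
k = -246304/245969 - I*sqrt(172353)/489177 ≈ -1.0014 - 0.00084868*I
h = 2744 (h = (10 - 1*(-4))**3 = (10 + 4)**3 = 14**3 = 2744)
k/h = (-246304/245969 - I*sqrt(172353)/489177)/2744 = (-246304/245969 - I*sqrt(172353)/489177)*(1/2744) = -30788/84367367 - I*sqrt(172353)/1342301688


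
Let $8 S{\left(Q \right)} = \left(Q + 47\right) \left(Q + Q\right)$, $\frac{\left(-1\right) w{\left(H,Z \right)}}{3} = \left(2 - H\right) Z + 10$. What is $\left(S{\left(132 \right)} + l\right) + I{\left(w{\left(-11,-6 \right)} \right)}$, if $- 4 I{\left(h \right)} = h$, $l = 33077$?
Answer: $38933$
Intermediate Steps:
$w{\left(H,Z \right)} = -30 - 3 Z \left(2 - H\right)$ ($w{\left(H,Z \right)} = - 3 \left(\left(2 - H\right) Z + 10\right) = - 3 \left(Z \left(2 - H\right) + 10\right) = - 3 \left(10 + Z \left(2 - H\right)\right) = -30 - 3 Z \left(2 - H\right)$)
$S{\left(Q \right)} = \frac{Q \left(47 + Q\right)}{4}$ ($S{\left(Q \right)} = \frac{\left(Q + 47\right) \left(Q + Q\right)}{8} = \frac{\left(47 + Q\right) 2 Q}{8} = \frac{2 Q \left(47 + Q\right)}{8} = \frac{Q \left(47 + Q\right)}{4}$)
$I{\left(h \right)} = - \frac{h}{4}$
$\left(S{\left(132 \right)} + l\right) + I{\left(w{\left(-11,-6 \right)} \right)} = \left(\frac{1}{4} \cdot 132 \left(47 + 132\right) + 33077\right) - \frac{-30 - -36 + 3 \left(-11\right) \left(-6\right)}{4} = \left(\frac{1}{4} \cdot 132 \cdot 179 + 33077\right) - \frac{-30 + 36 + 198}{4} = \left(5907 + 33077\right) - 51 = 38984 - 51 = 38933$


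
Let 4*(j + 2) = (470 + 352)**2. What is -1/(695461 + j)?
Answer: -1/864380 ≈ -1.1569e-6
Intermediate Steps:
j = 168919 (j = -2 + (470 + 352)**2/4 = -2 + (1/4)*822**2 = -2 + (1/4)*675684 = -2 + 168921 = 168919)
-1/(695461 + j) = -1/(695461 + 168919) = -1/864380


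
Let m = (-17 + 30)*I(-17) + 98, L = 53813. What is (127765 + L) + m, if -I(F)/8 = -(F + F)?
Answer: 178140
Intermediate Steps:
I(F) = 16*F (I(F) = -(-8)*(F + F) = -(-8)*2*F = -(-16)*F = 16*F)
m = -3438 (m = (-17 + 30)*(16*(-17)) + 98 = 13*(-272) + 98 = -3536 + 98 = -3438)
(127765 + L) + m = (127765 + 53813) - 3438 = 181578 - 3438 = 178140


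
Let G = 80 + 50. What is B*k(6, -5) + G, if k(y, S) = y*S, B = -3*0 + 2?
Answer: 70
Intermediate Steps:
B = 2 (B = 0 + 2 = 2)
G = 130
k(y, S) = S*y
B*k(6, -5) + G = 2*(-5*6) + 130 = 2*(-30) + 130 = -60 + 130 = 70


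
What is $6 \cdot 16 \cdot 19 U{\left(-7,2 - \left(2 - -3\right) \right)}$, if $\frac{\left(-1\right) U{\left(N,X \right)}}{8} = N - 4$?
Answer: $160512$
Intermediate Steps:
$U{\left(N,X \right)} = 32 - 8 N$ ($U{\left(N,X \right)} = - 8 \left(N - 4\right) = - 8 \left(-4 + N\right) = 32 - 8 N$)
$6 \cdot 16 \cdot 19 U{\left(-7,2 - \left(2 - -3\right) \right)} = 6 \cdot 16 \cdot 19 \left(32 - -56\right) = 96 \cdot 19 \left(32 + 56\right) = 1824 \cdot 88 = 160512$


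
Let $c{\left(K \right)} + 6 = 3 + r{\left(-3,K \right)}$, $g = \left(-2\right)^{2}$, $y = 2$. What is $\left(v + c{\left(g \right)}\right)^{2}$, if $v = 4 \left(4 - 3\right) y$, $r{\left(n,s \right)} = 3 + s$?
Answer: $144$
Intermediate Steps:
$g = 4$
$c{\left(K \right)} = K$ ($c{\left(K \right)} = -6 + \left(3 + \left(3 + K\right)\right) = -6 + \left(6 + K\right) = K$)
$v = 8$ ($v = 4 \left(4 - 3\right) 2 = 4 \cdot 1 \cdot 2 = 4 \cdot 2 = 8$)
$\left(v + c{\left(g \right)}\right)^{2} = \left(8 + 4\right)^{2} = 12^{2} = 144$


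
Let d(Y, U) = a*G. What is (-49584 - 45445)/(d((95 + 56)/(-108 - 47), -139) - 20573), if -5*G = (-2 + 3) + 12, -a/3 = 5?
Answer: 95029/20534 ≈ 4.6279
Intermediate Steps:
a = -15 (a = -3*5 = -15)
G = -13/5 (G = -((-2 + 3) + 12)/5 = -(1 + 12)/5 = -⅕*13 = -13/5 ≈ -2.6000)
d(Y, U) = 39 (d(Y, U) = -15*(-13/5) = 39)
(-49584 - 45445)/(d((95 + 56)/(-108 - 47), -139) - 20573) = (-49584 - 45445)/(39 - 20573) = -95029/(-20534) = -95029*(-1/20534) = 95029/20534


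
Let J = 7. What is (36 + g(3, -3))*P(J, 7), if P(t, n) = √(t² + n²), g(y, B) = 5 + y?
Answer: 308*√2 ≈ 435.58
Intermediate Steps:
P(t, n) = √(n² + t²)
(36 + g(3, -3))*P(J, 7) = (36 + (5 + 3))*√(7² + 7²) = (36 + 8)*√(49 + 49) = 44*√98 = 44*(7*√2) = 308*√2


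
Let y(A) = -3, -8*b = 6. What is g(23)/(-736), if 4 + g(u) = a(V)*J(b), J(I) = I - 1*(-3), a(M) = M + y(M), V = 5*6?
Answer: -227/2944 ≈ -0.077106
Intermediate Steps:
b = -¾ (b = -⅛*6 = -¾ ≈ -0.75000)
V = 30
a(M) = -3 + M (a(M) = M - 3 = -3 + M)
J(I) = 3 + I (J(I) = I + 3 = 3 + I)
g(u) = 227/4 (g(u) = -4 + (-3 + 30)*(3 - ¾) = -4 + 27*(9/4) = -4 + 243/4 = 227/4)
g(23)/(-736) = (227/4)/(-736) = (227/4)*(-1/736) = -227/2944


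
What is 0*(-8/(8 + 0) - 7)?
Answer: 0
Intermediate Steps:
0*(-8/(8 + 0) - 7) = 0*(-8/8 - 7) = 0*(-8*⅛ - 7) = 0*(-1 - 7) = 0*(-8) = 0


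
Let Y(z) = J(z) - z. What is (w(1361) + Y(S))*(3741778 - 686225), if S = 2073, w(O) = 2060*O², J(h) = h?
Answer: 11659321876336780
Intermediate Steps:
Y(z) = 0 (Y(z) = z - z = 0)
(w(1361) + Y(S))*(3741778 - 686225) = (2060*1361² + 0)*(3741778 - 686225) = (2060*1852321 + 0)*3055553 = (3815781260 + 0)*3055553 = 3815781260*3055553 = 11659321876336780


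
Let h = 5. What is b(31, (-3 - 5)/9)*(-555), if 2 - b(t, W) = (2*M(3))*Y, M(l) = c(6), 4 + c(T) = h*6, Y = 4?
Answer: 114330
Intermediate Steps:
c(T) = 26 (c(T) = -4 + 5*6 = -4 + 30 = 26)
M(l) = 26
b(t, W) = -206 (b(t, W) = 2 - 2*26*4 = 2 - 52*4 = 2 - 1*208 = 2 - 208 = -206)
b(31, (-3 - 5)/9)*(-555) = -206*(-555) = 114330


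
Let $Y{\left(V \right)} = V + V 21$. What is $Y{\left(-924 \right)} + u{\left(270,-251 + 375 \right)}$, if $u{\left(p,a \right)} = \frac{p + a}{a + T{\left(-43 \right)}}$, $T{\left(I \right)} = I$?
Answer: $- \frac{1646174}{81} \approx -20323.0$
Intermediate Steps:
$Y{\left(V \right)} = 22 V$ ($Y{\left(V \right)} = V + 21 V = 22 V$)
$u{\left(p,a \right)} = \frac{a + p}{-43 + a}$ ($u{\left(p,a \right)} = \frac{p + a}{a - 43} = \frac{a + p}{-43 + a}$)
$Y{\left(-924 \right)} + u{\left(270,-251 + 375 \right)} = 22 \left(-924\right) + \frac{\left(-251 + 375\right) + 270}{-43 + \left(-251 + 375\right)} = -20328 + \frac{124 + 270}{-43 + 124} = -20328 + \frac{1}{81} \cdot 394 = -20328 + \frac{394}{81} = - \frac{1646174}{81}$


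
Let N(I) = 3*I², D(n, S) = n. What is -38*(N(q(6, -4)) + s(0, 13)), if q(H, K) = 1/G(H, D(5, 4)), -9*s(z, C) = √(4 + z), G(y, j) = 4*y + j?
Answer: 62890/7569 ≈ 8.3089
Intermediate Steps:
G(y, j) = j + 4*y
s(z, C) = -√(4 + z)/9
q(H, K) = 1/(5 + 4*H)
-38*(N(q(6, -4)) + s(0, 13)) = -38*(3*(1/(5 + 4*6))² - √(4 + 0)/9) = -38*(3*(1/(5 + 24))² - √4/9) = -38*(3*(1/29)² - ⅑*2) = -38*(3*(1/29)² - 2/9) = -38*(3*(1/841) - 2/9) = -38*(3/841 - 2/9) = -38*(-1655/7569) = 62890/7569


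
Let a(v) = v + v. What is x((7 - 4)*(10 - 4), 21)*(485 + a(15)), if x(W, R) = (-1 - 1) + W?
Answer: 8240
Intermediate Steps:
x(W, R) = -2 + W
a(v) = 2*v
x((7 - 4)*(10 - 4), 21)*(485 + a(15)) = (-2 + (7 - 4)*(10 - 4))*(485 + 2*15) = (-2 + 3*6)*(485 + 30) = (-2 + 18)*515 = 16*515 = 8240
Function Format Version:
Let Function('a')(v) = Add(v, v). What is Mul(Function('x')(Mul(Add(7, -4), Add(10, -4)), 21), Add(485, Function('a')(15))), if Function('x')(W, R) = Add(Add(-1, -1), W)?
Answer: 8240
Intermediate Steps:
Function('x')(W, R) = Add(-2, W)
Function('a')(v) = Mul(2, v)
Mul(Function('x')(Mul(Add(7, -4), Add(10, -4)), 21), Add(485, Function('a')(15))) = Mul(Add(-2, Mul(Add(7, -4), Add(10, -4))), Add(485, Mul(2, 15))) = Mul(Add(-2, Mul(3, 6)), Add(485, 30)) = Mul(Add(-2, 18), 515) = Mul(16, 515) = 8240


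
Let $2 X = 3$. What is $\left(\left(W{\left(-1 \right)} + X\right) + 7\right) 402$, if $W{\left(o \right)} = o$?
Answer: $3015$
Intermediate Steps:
$X = \frac{3}{2}$ ($X = \frac{1}{2} \cdot 3 = \frac{3}{2} \approx 1.5$)
$\left(\left(W{\left(-1 \right)} + X\right) + 7\right) 402 = \left(\left(-1 + \frac{3}{2}\right) + 7\right) 402 = \left(\frac{1}{2} + 7\right) 402 = \frac{15}{2} \cdot 402 = 3015$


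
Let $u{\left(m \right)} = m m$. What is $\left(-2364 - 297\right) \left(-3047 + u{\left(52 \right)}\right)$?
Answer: $912723$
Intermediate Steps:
$u{\left(m \right)} = m^{2}$
$\left(-2364 - 297\right) \left(-3047 + u{\left(52 \right)}\right) = \left(-2364 - 297\right) \left(-3047 + 52^{2}\right) = - 2661 \left(-3047 + 2704\right) = \left(-2661\right) \left(-343\right) = 912723$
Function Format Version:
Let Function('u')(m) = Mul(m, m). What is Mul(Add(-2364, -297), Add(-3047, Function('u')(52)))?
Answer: 912723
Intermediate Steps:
Function('u')(m) = Pow(m, 2)
Mul(Add(-2364, -297), Add(-3047, Function('u')(52))) = Mul(Add(-2364, -297), Add(-3047, Pow(52, 2))) = Mul(-2661, Add(-3047, 2704)) = Mul(-2661, -343) = 912723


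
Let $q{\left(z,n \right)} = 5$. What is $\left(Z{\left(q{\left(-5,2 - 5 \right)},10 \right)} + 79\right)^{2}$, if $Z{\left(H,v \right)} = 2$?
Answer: $6561$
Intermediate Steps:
$\left(Z{\left(q{\left(-5,2 - 5 \right)},10 \right)} + 79\right)^{2} = \left(2 + 79\right)^{2} = 81^{2} = 6561$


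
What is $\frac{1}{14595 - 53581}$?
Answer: $- \frac{1}{38986} \approx -2.565 \cdot 10^{-5}$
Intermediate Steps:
$\frac{1}{14595 - 53581} = \frac{1}{-38986} = - \frac{1}{38986}$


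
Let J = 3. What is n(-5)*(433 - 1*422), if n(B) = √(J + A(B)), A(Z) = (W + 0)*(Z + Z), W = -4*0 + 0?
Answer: 11*√3 ≈ 19.053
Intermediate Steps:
W = 0 (W = 0 + 0 = 0)
A(Z) = 0 (A(Z) = (0 + 0)*(Z + Z) = 0*(2*Z) = 0)
n(B) = √3 (n(B) = √(3 + 0) = √3)
n(-5)*(433 - 1*422) = √3*(433 - 1*422) = √3*(433 - 422) = √3*11 = 11*√3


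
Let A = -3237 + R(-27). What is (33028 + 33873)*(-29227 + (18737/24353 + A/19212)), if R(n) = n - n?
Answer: -304938115363998763/155956612 ≈ -1.9553e+9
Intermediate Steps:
R(n) = 0
A = -3237 (A = -3237 + 0 = -3237)
(33028 + 33873)*(-29227 + (18737/24353 + A/19212)) = (33028 + 33873)*(-29227 + (18737/24353 - 3237/19212)) = 66901*(-29227 + (18737*(1/24353) - 3237*1/19212)) = 66901*(-29227 + (18737/24353 - 1079/6404)) = 66901*(-29227 + 93714861/155956612) = 66901*(-4558050184063/155956612) = -304938115363998763/155956612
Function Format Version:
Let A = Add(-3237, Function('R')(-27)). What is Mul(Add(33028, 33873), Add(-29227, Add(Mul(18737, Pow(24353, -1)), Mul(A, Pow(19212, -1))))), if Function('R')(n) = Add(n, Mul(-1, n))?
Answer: Rational(-304938115363998763, 155956612) ≈ -1.9553e+9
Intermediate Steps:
Function('R')(n) = 0
A = -3237 (A = Add(-3237, 0) = -3237)
Mul(Add(33028, 33873), Add(-29227, Add(Mul(18737, Pow(24353, -1)), Mul(A, Pow(19212, -1))))) = Mul(Add(33028, 33873), Add(-29227, Add(Mul(18737, Pow(24353, -1)), Mul(-3237, Pow(19212, -1))))) = Mul(66901, Add(-29227, Add(Mul(18737, Rational(1, 24353)), Mul(-3237, Rational(1, 19212))))) = Mul(66901, Add(-29227, Add(Rational(18737, 24353), Rational(-1079, 6404)))) = Mul(66901, Add(-29227, Rational(93714861, 155956612))) = Mul(66901, Rational(-4558050184063, 155956612)) = Rational(-304938115363998763, 155956612)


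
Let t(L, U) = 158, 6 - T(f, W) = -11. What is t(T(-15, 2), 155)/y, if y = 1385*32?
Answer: 79/22160 ≈ 0.0035650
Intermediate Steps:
T(f, W) = 17 (T(f, W) = 6 - 1*(-11) = 6 + 11 = 17)
y = 44320
t(T(-15, 2), 155)/y = 158/44320 = 158*(1/44320) = 79/22160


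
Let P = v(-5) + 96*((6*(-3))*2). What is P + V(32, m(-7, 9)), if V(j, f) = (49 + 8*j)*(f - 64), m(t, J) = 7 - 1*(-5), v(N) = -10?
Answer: -19326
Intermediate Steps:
m(t, J) = 12 (m(t, J) = 7 + 5 = 12)
P = -3466 (P = -10 + 96*((6*(-3))*2) = -10 + 96*(-18*2) = -10 + 96*(-36) = -10 - 3456 = -3466)
V(j, f) = (-64 + f)*(49 + 8*j) (V(j, f) = (49 + 8*j)*(-64 + f) = (-64 + f)*(49 + 8*j))
P + V(32, m(-7, 9)) = -3466 + (-3136 - 512*32 + 49*12 + 8*12*32) = -3466 + (-3136 - 16384 + 588 + 3072) = -3466 - 15860 = -19326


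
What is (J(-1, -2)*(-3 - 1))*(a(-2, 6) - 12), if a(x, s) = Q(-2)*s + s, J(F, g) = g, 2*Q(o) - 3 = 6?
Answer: 168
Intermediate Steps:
Q(o) = 9/2 (Q(o) = 3/2 + (1/2)*6 = 3/2 + 3 = 9/2)
a(x, s) = 11*s/2 (a(x, s) = 9*s/2 + s = 11*s/2)
(J(-1, -2)*(-3 - 1))*(a(-2, 6) - 12) = (-2*(-3 - 1))*((11/2)*6 - 12) = (-2*(-4))*(33 - 12) = 8*21 = 168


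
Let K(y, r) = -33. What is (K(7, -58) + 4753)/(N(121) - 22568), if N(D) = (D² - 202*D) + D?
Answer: -590/4031 ≈ -0.14637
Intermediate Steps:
N(D) = D² - 201*D
(K(7, -58) + 4753)/(N(121) - 22568) = (-33 + 4753)/(121*(-201 + 121) - 22568) = 4720/(121*(-80) - 22568) = 4720/(-9680 - 22568) = 4720/(-32248) = 4720*(-1/32248) = -590/4031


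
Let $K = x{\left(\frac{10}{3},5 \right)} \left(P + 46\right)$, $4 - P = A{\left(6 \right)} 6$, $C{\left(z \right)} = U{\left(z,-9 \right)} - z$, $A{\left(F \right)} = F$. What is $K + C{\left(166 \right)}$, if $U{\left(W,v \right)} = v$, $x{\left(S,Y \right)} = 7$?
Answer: $-77$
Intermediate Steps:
$C{\left(z \right)} = -9 - z$
$P = -32$ ($P = 4 - 6 \cdot 6 = 4 - 36 = -32$)
$K = 98$ ($K = 7 \left(-32 + 46\right) = 7 \cdot 14 = 98$)
$K + C{\left(166 \right)} = 98 - 175 = -77$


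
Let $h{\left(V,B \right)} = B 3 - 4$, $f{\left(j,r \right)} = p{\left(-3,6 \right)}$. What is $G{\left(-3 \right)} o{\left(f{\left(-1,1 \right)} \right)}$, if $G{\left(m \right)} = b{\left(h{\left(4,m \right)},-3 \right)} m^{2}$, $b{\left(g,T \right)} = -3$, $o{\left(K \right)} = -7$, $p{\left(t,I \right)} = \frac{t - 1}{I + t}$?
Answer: $189$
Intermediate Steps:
$p{\left(t,I \right)} = \frac{-1 + t}{I + t}$
$f{\left(j,r \right)} = - \frac{4}{3}$ ($f{\left(j,r \right)} = \frac{-1 - 3}{6 - 3} = \frac{1}{3} \left(-4\right) = - \frac{4}{3}$)
$h{\left(V,B \right)} = -4 + 3 B$ ($h{\left(V,B \right)} = 3 B - 4 = -4 + 3 B$)
$G{\left(m \right)} = - 3 m^{2}$
$G{\left(-3 \right)} o{\left(f{\left(-1,1 \right)} \right)} = - 3 \left(-3\right)^{2} \left(-7\right) = \left(-3\right) 9 \left(-7\right) = \left(-27\right) \left(-7\right) = 189$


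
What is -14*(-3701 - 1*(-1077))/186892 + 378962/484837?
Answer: 22158984534/22653039151 ≈ 0.97819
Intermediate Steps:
-14*(-3701 - 1*(-1077))/186892 + 378962/484837 = -14*(-3701 + 1077)*(1/186892) + 378962*(1/484837) = -14*(-2624)*(1/186892) + 378962/484837 = 36736*(1/186892) + 378962/484837 = 9184/46723 + 378962/484837 = 22158984534/22653039151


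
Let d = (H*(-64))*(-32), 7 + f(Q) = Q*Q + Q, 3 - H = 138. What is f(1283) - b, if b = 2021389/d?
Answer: 455465496589/276480 ≈ 1.6474e+6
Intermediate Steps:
H = -135 (H = 3 - 1*138 = 3 - 138 = -135)
f(Q) = -7 + Q + Q**2 (f(Q) = -7 + (Q*Q + Q) = -7 + (Q**2 + Q) = -7 + (Q + Q**2) = -7 + Q + Q**2)
d = -276480 (d = -135*(-64)*(-32) = 8640*(-32) = -276480)
b = -2021389/276480 (b = 2021389/(-276480) = 2021389*(-1/276480) = -2021389/276480 ≈ -7.3112)
f(1283) - b = (-7 + 1283 + 1283**2) - 1*(-2021389/276480) = (-7 + 1283 + 1646089) + 2021389/276480 = 1647365 + 2021389/276480 = 455465496589/276480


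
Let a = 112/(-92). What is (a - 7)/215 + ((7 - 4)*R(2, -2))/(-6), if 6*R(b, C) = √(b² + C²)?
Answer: -189/4945 - √2/6 ≈ -0.27392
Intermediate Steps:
R(b, C) = √(C² + b²)/6 (R(b, C) = √(b² + C²)/6 = √(C² + b²)/6)
a = -28/23 (a = 112*(-1/92) = -28/23 ≈ -1.2174)
(a - 7)/215 + ((7 - 4)*R(2, -2))/(-6) = (-28/23 - 7)/215 + ((7 - 4)*(√((-2)² + 2²)/6))/(-6) = -189/23*1/215 + (3*(√(4 + 4)/6))*(-⅙) = -189/4945 + (3*(√8/6))*(-⅙) = -189/4945 + (3*((2*√2)/6))*(-⅙) = -189/4945 + (3*(√2/3))*(-⅙) = -189/4945 + √2*(-⅙) = -189/4945 - √2/6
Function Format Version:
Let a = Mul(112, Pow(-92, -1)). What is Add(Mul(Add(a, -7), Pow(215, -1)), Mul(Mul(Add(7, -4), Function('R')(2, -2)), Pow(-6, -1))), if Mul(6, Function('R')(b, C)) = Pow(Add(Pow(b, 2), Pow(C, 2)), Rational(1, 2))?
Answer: Add(Rational(-189, 4945), Mul(Rational(-1, 6), Pow(2, Rational(1, 2)))) ≈ -0.27392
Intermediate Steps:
Function('R')(b, C) = Mul(Rational(1, 6), Pow(Add(Pow(C, 2), Pow(b, 2)), Rational(1, 2))) (Function('R')(b, C) = Mul(Rational(1, 6), Pow(Add(Pow(b, 2), Pow(C, 2)), Rational(1, 2))) = Mul(Rational(1, 6), Pow(Add(Pow(C, 2), Pow(b, 2)), Rational(1, 2))))
a = Rational(-28, 23) (a = Mul(112, Rational(-1, 92)) = Rational(-28, 23) ≈ -1.2174)
Add(Mul(Add(a, -7), Pow(215, -1)), Mul(Mul(Add(7, -4), Function('R')(2, -2)), Pow(-6, -1))) = Add(Mul(Add(Rational(-28, 23), -7), Pow(215, -1)), Mul(Mul(Add(7, -4), Mul(Rational(1, 6), Pow(Add(Pow(-2, 2), Pow(2, 2)), Rational(1, 2)))), Pow(-6, -1))) = Add(Mul(Rational(-189, 23), Rational(1, 215)), Mul(Mul(3, Mul(Rational(1, 6), Pow(Add(4, 4), Rational(1, 2)))), Rational(-1, 6))) = Add(Rational(-189, 4945), Mul(Mul(3, Mul(Rational(1, 6), Pow(8, Rational(1, 2)))), Rational(-1, 6))) = Add(Rational(-189, 4945), Mul(Mul(3, Mul(Rational(1, 6), Mul(2, Pow(2, Rational(1, 2))))), Rational(-1, 6))) = Add(Rational(-189, 4945), Mul(Mul(3, Mul(Rational(1, 3), Pow(2, Rational(1, 2)))), Rational(-1, 6))) = Add(Rational(-189, 4945), Mul(Pow(2, Rational(1, 2)), Rational(-1, 6))) = Add(Rational(-189, 4945), Mul(Rational(-1, 6), Pow(2, Rational(1, 2))))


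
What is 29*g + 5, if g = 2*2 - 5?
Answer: -24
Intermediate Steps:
g = -1 (g = 4 - 5 = -1)
29*g + 5 = 29*(-1) + 5 = -29 + 5 = -24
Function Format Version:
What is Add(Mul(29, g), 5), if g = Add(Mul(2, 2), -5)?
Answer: -24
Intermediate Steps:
g = -1 (g = Add(4, -5) = -1)
Add(Mul(29, g), 5) = Add(Mul(29, -1), 5) = Add(-29, 5) = -24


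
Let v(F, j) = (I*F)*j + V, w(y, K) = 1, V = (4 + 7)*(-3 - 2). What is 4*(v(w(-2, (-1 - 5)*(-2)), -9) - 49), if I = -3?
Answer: -308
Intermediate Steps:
V = -55 (V = 11*(-5) = -55)
v(F, j) = -55 - 3*F*j (v(F, j) = (-3*F)*j - 55 = -3*F*j - 55 = -55 - 3*F*j)
4*(v(w(-2, (-1 - 5)*(-2)), -9) - 49) = 4*((-55 - 3*1*(-9)) - 49) = 4*((-55 + 27) - 49) = 4*(-28 - 49) = 4*(-77) = -308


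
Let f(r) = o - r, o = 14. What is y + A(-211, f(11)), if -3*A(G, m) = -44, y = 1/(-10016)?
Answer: 440701/30048 ≈ 14.667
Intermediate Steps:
f(r) = 14 - r
y = -1/10016 ≈ -9.9840e-5
A(G, m) = 44/3 (A(G, m) = -⅓*(-44) = 44/3)
y + A(-211, f(11)) = -1/10016 + 44/3 = 440701/30048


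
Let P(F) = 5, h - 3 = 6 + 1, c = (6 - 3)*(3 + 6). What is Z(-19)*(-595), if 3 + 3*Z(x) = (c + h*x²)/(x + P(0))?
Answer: 312715/6 ≈ 52119.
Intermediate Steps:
c = 27 (c = 3*9 = 27)
h = 10 (h = 3 + (6 + 1) = 3 + 7 = 10)
Z(x) = -1 + (27 + 10*x²)/(3*(5 + x)) (Z(x) = -1 + ((27 + 10*x²)/(x + 5))/3 = -1 + ((27 + 10*x²)/(5 + x))/3 = -1 + (27 + 10*x²)/(3*(5 + x)))
Z(-19)*(-595) = ((4 - 1*(-19) + (10/3)*(-19)²)/(5 - 19))*(-595) = ((4 + 19 + (10/3)*361)/(-14))*(-595) = -(4 + 19 + 3610/3)/14*(-595) = -1/14*3679/3*(-595) = -3679/42*(-595) = 312715/6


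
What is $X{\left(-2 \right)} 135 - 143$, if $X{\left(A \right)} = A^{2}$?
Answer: $397$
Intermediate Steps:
$X{\left(-2 \right)} 135 - 143 = \left(-2\right)^{2} \cdot 135 - 143 = 4 \cdot 135 - 143 = 540 - 143 = 397$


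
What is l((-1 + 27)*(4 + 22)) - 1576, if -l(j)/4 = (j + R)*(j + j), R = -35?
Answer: -3468104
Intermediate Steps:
l(j) = -8*j*(-35 + j) (l(j) = -4*(j - 35)*(j + j) = -4*(-35 + j)*2*j = -8*j*(-35 + j))
l((-1 + 27)*(4 + 22)) - 1576 = 8*((-1 + 27)*(4 + 22))*(35 - (-1 + 27)*(4 + 22)) - 1576 = 8*(26*26)*(35 - 26*26) - 1576 = 8*676*(35 - 1*676) - 1576 = 8*676*(35 - 676) - 1576 = 8*676*(-641) - 1576 = -3466528 - 1576 = -3468104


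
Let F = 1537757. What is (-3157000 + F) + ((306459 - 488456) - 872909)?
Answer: -2674149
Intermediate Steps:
(-3157000 + F) + ((306459 - 488456) - 872909) = (-3157000 + 1537757) + ((306459 - 488456) - 872909) = -1619243 + (-181997 - 872909) = -1619243 - 1054906 = -2674149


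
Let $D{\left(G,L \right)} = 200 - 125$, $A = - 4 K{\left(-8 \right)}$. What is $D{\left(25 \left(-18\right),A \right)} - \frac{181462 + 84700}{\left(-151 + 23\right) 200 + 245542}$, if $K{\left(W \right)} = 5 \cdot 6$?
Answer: $\frac{8114744}{109971} \approx 73.79$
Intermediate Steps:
$K{\left(W \right)} = 30$
$A = -120$ ($A = \left(-4\right) 30 = -120$)
$D{\left(G,L \right)} = 75$
$D{\left(25 \left(-18\right),A \right)} - \frac{181462 + 84700}{\left(-151 + 23\right) 200 + 245542} = 75 - \frac{181462 + 84700}{\left(-151 + 23\right) 200 + 245542} = 75 - \frac{266162}{\left(-128\right) 200 + 245542} = 75 - \frac{266162}{-25600 + 245542} = 75 - \frac{266162}{219942} = 75 - 266162 \cdot \frac{1}{219942} = 75 - \frac{133081}{109971} = \frac{8114744}{109971}$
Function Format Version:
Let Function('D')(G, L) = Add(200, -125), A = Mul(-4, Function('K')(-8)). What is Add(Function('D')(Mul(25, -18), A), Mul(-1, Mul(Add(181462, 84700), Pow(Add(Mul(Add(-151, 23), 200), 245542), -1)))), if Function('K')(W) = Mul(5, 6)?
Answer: Rational(8114744, 109971) ≈ 73.790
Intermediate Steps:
Function('K')(W) = 30
A = -120 (A = Mul(-4, 30) = -120)
Function('D')(G, L) = 75
Add(Function('D')(Mul(25, -18), A), Mul(-1, Mul(Add(181462, 84700), Pow(Add(Mul(Add(-151, 23), 200), 245542), -1)))) = Add(75, Mul(-1, Mul(Add(181462, 84700), Pow(Add(Mul(Add(-151, 23), 200), 245542), -1)))) = Add(75, Mul(-1, Mul(266162, Pow(Add(Mul(-128, 200), 245542), -1)))) = Add(75, Mul(-1, Mul(266162, Pow(Add(-25600, 245542), -1)))) = Add(75, Mul(-1, Mul(266162, Pow(219942, -1)))) = Add(75, Mul(-1, Mul(266162, Rational(1, 219942)))) = Add(75, Mul(-1, Rational(133081, 109971))) = Add(75, Rational(-133081, 109971)) = Rational(8114744, 109971)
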